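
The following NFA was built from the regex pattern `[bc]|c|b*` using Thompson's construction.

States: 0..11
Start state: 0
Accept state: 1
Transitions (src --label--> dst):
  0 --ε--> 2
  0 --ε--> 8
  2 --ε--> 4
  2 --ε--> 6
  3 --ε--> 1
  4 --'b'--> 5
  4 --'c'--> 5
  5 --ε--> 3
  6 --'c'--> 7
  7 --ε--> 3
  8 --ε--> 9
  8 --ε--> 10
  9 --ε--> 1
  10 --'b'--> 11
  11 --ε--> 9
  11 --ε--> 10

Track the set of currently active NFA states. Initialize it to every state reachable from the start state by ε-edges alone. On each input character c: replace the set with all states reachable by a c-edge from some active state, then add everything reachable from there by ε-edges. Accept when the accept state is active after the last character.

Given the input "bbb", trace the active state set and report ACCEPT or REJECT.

Answer: ACCEPT

Trace:
S₀ = ε-closure({0}) = {0,1,2,4,6,8,9,10}
'b' @ 1: {1,3,5,9,10,11}  ✓accept
'b' @ 2: {1,9,10,11}  ✓accept
'b' @ 3: {1,9,10,11}  ✓accept
final: {1,9,10,11}; accept 1 in set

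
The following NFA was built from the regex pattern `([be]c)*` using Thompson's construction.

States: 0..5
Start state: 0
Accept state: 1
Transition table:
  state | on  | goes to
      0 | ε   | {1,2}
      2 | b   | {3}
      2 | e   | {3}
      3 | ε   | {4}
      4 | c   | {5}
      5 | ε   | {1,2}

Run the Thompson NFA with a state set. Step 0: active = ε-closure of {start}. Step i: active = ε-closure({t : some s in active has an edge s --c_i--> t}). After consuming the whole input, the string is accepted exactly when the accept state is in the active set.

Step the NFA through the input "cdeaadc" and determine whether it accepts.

initial (ε-close {0}): {0,1,2}
'c' @ 1: {}  — dead — no transitions
rest 'deaadc' ignored (set empty)
end set {} — state 1 not in

Answer: REJECT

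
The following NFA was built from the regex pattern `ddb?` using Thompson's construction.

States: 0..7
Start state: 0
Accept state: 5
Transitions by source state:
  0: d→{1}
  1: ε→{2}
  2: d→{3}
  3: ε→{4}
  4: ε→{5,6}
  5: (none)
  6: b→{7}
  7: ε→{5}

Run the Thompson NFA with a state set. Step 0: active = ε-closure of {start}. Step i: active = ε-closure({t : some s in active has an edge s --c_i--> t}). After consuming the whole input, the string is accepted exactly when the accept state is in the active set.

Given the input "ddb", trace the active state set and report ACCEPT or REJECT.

Answer: ACCEPT

Steps:
initial (ε-close {0}): {0}
'd' @ 1: {1,2}
'd' @ 2: {3,4,5,6}  (accept∈set)
'b' @ 3: {5,7}  (accept∈set)
after full input: {5,7}  (accept=5 in)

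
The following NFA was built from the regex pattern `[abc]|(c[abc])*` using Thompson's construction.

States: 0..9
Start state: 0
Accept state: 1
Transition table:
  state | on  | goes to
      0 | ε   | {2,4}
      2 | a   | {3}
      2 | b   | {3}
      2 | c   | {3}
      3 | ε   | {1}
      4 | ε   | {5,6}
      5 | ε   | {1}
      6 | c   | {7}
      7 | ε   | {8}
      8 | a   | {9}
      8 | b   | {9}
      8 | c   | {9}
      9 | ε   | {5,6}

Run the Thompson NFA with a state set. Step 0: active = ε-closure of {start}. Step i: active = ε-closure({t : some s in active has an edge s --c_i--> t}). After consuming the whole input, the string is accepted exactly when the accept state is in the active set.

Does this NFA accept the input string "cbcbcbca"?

start: ε-closure({0}) = {0,1,2,4,5,6}
'c' @ 1: {1,3,7,8}  ✓accept
'b' @ 2: {1,5,6,9}  ✓accept
'c' @ 3: {7,8}
'b' @ 4: {1,5,6,9}  ✓accept
'c' @ 5: {7,8}
'b' @ 6: {1,5,6,9}  ✓accept
'c' @ 7: {7,8}
'a' @ 8: {1,5,6,9}  ✓accept
final: {1,5,6,9}; accept 1 in set

Answer: ACCEPT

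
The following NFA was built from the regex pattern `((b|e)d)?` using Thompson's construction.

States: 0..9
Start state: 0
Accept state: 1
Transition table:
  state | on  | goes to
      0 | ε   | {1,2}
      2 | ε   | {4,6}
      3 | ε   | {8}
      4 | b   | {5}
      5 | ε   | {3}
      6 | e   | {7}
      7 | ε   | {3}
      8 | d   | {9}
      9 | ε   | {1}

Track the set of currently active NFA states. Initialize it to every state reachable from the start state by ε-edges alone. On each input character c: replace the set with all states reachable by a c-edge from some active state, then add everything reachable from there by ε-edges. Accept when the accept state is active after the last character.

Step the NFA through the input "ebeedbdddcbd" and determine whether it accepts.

initial (ε-close {0}): {0,1,2,4,6}
'e' @ 1: {3,7,8}
'b' @ 2: {}  — state set empty
rest 'eedbdddcbd' ignored (set empty)
final: {}; accept 1 not in set

Answer: REJECT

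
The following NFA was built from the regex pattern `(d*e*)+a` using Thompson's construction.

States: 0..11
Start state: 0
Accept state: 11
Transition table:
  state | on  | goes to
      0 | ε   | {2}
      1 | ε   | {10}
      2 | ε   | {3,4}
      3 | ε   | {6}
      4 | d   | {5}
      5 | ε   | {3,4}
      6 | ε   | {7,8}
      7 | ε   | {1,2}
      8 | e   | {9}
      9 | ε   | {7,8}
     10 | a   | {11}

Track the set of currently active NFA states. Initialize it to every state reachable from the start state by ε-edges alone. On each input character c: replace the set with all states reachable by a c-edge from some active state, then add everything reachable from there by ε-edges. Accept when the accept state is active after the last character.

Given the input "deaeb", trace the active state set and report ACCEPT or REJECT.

Answer: REJECT

Steps:
start: ε-closure({0}) = {0,1,2,3,4,6,7,8,10}
'd' @ 1: {1,2,3,4,5,6,7,8,10}
'e' @ 2: {1,2,3,4,6,7,8,9,10}
'a' @ 3: {11}  ✓accept
'e' @ 4: {}  — state set empty
rest 'b' ignored (set empty)
end set {} — state 11 not in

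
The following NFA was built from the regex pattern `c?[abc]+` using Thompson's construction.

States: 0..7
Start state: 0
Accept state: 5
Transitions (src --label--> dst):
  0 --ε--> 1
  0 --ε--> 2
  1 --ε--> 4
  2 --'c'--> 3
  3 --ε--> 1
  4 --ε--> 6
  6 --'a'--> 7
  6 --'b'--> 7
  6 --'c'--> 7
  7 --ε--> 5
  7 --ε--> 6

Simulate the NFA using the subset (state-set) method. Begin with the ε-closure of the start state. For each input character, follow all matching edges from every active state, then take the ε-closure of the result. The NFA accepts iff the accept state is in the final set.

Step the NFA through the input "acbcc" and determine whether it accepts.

Answer: ACCEPT

Derivation:
initial (ε-close {0}): {0,1,2,4,6}
'a' @ 1: {5,6,7}  (accept∈set)
'c' @ 2: {5,6,7}  (accept∈set)
'b' @ 3: {5,6,7}  (accept∈set)
'c' @ 4: {5,6,7}  (accept∈set)
'c' @ 5: {5,6,7}  (accept∈set)
final: {5,6,7}; accept 5 in set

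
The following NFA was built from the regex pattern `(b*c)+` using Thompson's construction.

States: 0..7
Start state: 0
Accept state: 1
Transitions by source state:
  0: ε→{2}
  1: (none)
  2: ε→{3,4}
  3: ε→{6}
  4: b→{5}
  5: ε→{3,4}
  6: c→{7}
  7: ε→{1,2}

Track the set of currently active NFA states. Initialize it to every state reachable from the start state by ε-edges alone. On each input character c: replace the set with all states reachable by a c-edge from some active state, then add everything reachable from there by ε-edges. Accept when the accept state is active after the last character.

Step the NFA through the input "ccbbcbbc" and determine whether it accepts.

initial (ε-close {0}): {0,2,3,4,6}
'c' @ 1: {1,2,3,4,6,7}  ✓accept
'c' @ 2: {1,2,3,4,6,7}  ✓accept
'b' @ 3: {3,4,5,6}
'b' @ 4: {3,4,5,6}
'c' @ 5: {1,2,3,4,6,7}  ✓accept
'b' @ 6: {3,4,5,6}
'b' @ 7: {3,4,5,6}
'c' @ 8: {1,2,3,4,6,7}  ✓accept
after full input: {1,2,3,4,6,7}  (accept=1 in)

Answer: ACCEPT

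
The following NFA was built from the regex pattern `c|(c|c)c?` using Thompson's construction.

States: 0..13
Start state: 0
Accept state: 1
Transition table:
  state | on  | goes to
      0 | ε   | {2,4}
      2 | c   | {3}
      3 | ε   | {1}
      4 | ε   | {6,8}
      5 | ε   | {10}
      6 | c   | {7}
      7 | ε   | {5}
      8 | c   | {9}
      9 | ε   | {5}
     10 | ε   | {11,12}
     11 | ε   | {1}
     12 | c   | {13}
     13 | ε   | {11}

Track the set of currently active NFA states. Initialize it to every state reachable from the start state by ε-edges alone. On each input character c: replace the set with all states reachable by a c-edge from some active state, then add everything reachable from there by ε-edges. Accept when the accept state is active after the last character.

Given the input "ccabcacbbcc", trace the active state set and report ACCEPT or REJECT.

Answer: REJECT

Derivation:
initial (ε-close {0}): {0,2,4,6,8}
'c' @ 1: {1,3,5,7,9,10,11,12}  ✓accept
'c' @ 2: {1,11,13}  ✓accept
'a' @ 3: {}  — state set empty
rest 'bcacbbcc' ignored (set empty)
final: {}; accept 1 not in set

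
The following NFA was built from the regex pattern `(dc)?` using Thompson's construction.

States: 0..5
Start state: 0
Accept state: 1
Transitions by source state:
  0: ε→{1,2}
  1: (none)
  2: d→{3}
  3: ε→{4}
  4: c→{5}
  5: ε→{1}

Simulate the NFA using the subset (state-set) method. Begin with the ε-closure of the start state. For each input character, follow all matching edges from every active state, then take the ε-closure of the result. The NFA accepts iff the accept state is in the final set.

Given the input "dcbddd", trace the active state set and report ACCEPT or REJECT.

start: ε-closure({0}) = {0,1,2}
'd' @ 1: {3,4}
'c' @ 2: {1,5}  (accept∈set)
'b' @ 3: {}  — no active states
rest 'ddd' ignored (set empty)
after full input: {}  (accept=1 not in)

Answer: REJECT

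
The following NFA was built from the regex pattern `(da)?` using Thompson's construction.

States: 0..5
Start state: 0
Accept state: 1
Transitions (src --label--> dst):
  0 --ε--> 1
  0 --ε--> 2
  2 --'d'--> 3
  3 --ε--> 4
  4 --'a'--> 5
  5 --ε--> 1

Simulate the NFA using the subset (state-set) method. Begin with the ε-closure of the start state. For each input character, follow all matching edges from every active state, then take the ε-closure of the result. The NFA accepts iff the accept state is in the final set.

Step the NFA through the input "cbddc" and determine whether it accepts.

Answer: REJECT

Trace:
start: ε-closure({0}) = {0,1,2}
'c' @ 1: {}  — dead — no transitions
rest 'bddc' ignored (set empty)
end set {} — state 1 not in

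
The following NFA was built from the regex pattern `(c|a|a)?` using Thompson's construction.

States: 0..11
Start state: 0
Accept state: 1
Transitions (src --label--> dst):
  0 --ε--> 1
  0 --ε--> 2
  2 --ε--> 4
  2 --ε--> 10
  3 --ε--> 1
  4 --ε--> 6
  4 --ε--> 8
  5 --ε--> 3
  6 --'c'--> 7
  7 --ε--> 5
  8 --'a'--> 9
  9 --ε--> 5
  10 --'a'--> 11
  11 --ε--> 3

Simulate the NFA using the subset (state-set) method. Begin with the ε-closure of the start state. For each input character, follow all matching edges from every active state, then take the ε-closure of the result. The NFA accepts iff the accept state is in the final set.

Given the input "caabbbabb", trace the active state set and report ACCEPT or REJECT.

Answer: REJECT

Trace:
initial (ε-close {0}): {0,1,2,4,6,8,10}
'c' @ 1: {1,3,5,7}  (accept∈set)
'a' @ 2: {}  — no active states
rest 'abbbabb' ignored (set empty)
end set {} — state 1 not in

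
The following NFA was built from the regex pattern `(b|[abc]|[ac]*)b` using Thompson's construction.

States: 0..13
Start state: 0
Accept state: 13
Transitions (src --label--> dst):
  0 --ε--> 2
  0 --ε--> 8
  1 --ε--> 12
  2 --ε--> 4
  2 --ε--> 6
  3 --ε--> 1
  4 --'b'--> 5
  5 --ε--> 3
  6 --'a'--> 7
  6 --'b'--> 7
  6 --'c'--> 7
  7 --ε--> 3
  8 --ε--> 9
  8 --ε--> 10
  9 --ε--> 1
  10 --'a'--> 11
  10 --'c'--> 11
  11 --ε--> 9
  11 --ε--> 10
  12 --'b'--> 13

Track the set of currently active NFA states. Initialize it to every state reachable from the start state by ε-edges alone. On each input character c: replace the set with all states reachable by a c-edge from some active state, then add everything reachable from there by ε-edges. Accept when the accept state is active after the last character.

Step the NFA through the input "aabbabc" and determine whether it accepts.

S₀ = ε-closure({0}) = {0,1,2,4,6,8,9,10,12}
'a' @ 1: {1,3,7,9,10,11,12}
'a' @ 2: {1,9,10,11,12}
'b' @ 3: {13}  [accepting]
'b' @ 4: {}  — no active states
rest 'abc' ignored (set empty)
end set {} — state 13 not in

Answer: REJECT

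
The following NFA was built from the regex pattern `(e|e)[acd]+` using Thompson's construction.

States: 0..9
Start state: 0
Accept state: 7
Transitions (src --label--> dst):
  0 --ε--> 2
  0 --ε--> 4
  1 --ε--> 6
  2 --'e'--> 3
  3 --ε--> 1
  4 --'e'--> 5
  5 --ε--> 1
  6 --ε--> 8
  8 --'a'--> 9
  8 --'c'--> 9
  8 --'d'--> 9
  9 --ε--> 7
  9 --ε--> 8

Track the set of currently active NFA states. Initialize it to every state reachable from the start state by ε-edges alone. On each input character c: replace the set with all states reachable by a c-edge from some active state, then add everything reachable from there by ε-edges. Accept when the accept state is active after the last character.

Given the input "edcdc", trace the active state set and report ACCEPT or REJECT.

Answer: ACCEPT

Derivation:
S₀ = ε-closure({0}) = {0,2,4}
'e' @ 1: {1,3,5,6,8}
'd' @ 2: {7,8,9}  [accepting]
'c' @ 3: {7,8,9}  [accepting]
'd' @ 4: {7,8,9}  [accepting]
'c' @ 5: {7,8,9}  [accepting]
after full input: {7,8,9}  (accept=7 in)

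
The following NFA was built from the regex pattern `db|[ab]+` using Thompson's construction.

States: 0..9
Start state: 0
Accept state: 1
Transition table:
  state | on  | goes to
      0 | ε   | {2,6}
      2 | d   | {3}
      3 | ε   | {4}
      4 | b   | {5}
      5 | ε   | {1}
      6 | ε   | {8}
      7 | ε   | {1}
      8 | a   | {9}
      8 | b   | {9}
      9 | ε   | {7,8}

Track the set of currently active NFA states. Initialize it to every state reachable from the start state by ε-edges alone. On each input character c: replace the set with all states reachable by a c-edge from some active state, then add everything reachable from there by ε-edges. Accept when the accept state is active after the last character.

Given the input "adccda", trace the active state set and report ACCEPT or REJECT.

Answer: REJECT

Trace:
S₀ = ε-closure({0}) = {0,2,6,8}
'a' @ 1: {1,7,8,9}  ✓accept
'd' @ 2: {}  — dead — no transitions
rest 'ccda' ignored (set empty)
end set {} — state 1 not in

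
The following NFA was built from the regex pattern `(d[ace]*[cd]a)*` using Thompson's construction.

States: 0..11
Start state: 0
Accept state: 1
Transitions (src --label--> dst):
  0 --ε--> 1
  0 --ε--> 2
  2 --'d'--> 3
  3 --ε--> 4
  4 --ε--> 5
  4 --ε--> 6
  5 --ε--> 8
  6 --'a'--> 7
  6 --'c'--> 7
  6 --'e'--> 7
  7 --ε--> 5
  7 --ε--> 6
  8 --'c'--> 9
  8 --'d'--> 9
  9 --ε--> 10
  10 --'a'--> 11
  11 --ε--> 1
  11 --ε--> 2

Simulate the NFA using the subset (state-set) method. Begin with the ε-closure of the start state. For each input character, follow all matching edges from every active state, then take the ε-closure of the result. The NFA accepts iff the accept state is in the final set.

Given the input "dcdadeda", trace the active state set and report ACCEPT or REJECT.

Answer: ACCEPT

Steps:
S₀ = ε-closure({0}) = {0,1,2}
'd' @ 1: {3,4,5,6,8}
'c' @ 2: {5,6,7,8,9,10}
'd' @ 3: {9,10}
'a' @ 4: {1,2,11}  [accepting]
'd' @ 5: {3,4,5,6,8}
'e' @ 6: {5,6,7,8}
'd' @ 7: {9,10}
'a' @ 8: {1,2,11}  [accepting]
final: {1,2,11}; accept 1 in set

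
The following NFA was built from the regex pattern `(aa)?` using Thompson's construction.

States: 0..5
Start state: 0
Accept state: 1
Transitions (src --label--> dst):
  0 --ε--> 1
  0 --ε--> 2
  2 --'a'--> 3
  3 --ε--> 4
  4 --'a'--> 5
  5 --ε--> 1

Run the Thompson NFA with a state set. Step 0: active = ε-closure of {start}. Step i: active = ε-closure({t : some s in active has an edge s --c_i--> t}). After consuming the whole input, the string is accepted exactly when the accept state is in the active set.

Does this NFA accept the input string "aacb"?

Answer: REJECT

Steps:
initial (ε-close {0}): {0,1,2}
'a' @ 1: {3,4}
'a' @ 2: {1,5}  (accept∈set)
'c' @ 3: {}  — no active states
rest 'b' ignored (set empty)
final: {}; accept 1 not in set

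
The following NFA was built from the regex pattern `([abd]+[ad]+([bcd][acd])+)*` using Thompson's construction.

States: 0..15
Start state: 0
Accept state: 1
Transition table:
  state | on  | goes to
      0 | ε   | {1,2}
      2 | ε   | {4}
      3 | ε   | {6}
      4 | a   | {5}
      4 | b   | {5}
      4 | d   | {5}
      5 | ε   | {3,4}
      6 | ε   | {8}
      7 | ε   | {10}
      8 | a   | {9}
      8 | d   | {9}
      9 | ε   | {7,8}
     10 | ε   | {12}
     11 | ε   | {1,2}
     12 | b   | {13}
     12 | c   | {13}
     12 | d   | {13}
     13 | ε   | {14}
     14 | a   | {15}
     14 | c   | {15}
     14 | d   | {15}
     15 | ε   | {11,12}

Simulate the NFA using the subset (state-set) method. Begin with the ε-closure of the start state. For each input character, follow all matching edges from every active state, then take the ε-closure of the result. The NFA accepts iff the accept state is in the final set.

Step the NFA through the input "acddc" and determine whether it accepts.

start: ε-closure({0}) = {0,1,2,4}
'a' @ 1: {3,4,5,6,8}
'c' @ 2: {}  — state set empty
rest 'ddc' ignored (set empty)
after full input: {}  (accept=1 not in)

Answer: REJECT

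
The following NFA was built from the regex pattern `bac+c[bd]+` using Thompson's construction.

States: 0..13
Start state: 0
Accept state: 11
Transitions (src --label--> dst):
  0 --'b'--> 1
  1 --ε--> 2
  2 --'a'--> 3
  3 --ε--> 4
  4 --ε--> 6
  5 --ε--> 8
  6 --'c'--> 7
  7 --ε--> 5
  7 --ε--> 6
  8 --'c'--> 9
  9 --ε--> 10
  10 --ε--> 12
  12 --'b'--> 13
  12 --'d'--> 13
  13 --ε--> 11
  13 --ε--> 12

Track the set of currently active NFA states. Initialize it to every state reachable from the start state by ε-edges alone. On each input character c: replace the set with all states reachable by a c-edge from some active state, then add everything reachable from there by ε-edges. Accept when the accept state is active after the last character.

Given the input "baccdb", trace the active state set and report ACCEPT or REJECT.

Answer: ACCEPT

Derivation:
start: ε-closure({0}) = {0}
'b' @ 1: {1,2}
'a' @ 2: {3,4,6}
'c' @ 3: {5,6,7,8}
'c' @ 4: {5,6,7,8,9,10,12}
'd' @ 5: {11,12,13}  ✓accept
'b' @ 6: {11,12,13}  ✓accept
final: {11,12,13}; accept 11 in set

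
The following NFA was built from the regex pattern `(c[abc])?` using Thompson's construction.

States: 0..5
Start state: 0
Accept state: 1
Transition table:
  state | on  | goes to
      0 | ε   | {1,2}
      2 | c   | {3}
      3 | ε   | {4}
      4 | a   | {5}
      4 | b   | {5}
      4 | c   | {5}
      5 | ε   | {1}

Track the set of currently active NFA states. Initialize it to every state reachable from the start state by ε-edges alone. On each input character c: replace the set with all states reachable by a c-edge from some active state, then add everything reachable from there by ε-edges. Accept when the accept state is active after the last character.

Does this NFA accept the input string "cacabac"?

S₀ = ε-closure({0}) = {0,1,2}
'c' @ 1: {3,4}
'a' @ 2: {1,5}  [accepting]
'c' @ 3: {}  — dead — no transitions
rest 'abac' ignored (set empty)
after full input: {}  (accept=1 not in)

Answer: REJECT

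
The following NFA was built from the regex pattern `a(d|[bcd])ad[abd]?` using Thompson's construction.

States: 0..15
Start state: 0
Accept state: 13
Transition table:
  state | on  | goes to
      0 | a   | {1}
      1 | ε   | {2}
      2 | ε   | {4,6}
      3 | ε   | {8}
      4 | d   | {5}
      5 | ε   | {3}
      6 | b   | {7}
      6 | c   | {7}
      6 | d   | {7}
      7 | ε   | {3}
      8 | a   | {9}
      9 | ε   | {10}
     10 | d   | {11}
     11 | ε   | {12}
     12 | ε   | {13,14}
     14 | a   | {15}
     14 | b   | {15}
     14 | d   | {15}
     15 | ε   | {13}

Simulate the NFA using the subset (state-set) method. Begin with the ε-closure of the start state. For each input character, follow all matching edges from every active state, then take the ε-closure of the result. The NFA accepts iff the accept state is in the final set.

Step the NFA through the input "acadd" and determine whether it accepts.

start: ε-closure({0}) = {0}
'a' @ 1: {1,2,4,6}
'c' @ 2: {3,7,8}
'a' @ 3: {9,10}
'd' @ 4: {11,12,13,14}  (accept∈set)
'd' @ 5: {13,15}  (accept∈set)
end set {13,15} — state 13 in

Answer: ACCEPT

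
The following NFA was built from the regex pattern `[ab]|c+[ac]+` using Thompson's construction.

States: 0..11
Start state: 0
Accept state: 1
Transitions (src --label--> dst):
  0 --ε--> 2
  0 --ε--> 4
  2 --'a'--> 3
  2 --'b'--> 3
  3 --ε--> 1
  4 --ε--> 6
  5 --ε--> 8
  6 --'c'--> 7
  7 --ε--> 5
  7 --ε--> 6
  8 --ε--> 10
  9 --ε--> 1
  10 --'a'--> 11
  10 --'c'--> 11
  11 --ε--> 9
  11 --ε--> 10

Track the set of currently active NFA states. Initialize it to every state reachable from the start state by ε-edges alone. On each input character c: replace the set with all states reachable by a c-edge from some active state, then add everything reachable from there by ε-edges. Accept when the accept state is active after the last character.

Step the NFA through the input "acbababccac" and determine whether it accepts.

Answer: REJECT

Steps:
start: ε-closure({0}) = {0,2,4,6}
'a' @ 1: {1,3}  [accepting]
'c' @ 2: {}  — dead — no transitions
rest 'bababccac' ignored (set empty)
end set {} — state 1 not in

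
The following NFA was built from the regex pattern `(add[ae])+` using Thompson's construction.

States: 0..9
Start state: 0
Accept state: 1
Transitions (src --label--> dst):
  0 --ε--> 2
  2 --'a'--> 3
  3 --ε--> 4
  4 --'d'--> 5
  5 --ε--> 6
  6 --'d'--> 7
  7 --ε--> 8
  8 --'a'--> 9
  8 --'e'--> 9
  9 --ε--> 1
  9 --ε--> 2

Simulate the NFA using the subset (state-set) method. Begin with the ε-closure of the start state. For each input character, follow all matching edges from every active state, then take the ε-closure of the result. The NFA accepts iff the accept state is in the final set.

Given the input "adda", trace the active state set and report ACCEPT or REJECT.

Answer: ACCEPT

Steps:
start: ε-closure({0}) = {0,2}
'a' @ 1: {3,4}
'd' @ 2: {5,6}
'd' @ 3: {7,8}
'a' @ 4: {1,2,9}  ✓accept
end set {1,2,9} — state 1 in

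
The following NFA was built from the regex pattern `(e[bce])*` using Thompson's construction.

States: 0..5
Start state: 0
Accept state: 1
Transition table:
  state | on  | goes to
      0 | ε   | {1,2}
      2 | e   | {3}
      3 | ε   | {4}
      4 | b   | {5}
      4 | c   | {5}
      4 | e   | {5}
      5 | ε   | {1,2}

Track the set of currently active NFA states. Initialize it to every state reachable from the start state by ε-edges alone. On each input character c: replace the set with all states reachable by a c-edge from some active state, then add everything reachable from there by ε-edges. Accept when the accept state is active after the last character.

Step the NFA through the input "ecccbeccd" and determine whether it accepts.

initial (ε-close {0}): {0,1,2}
'e' @ 1: {3,4}
'c' @ 2: {1,2,5}  ✓accept
'c' @ 3: {}  — no active states
rest 'cbeccd' ignored (set empty)
final: {}; accept 1 not in set

Answer: REJECT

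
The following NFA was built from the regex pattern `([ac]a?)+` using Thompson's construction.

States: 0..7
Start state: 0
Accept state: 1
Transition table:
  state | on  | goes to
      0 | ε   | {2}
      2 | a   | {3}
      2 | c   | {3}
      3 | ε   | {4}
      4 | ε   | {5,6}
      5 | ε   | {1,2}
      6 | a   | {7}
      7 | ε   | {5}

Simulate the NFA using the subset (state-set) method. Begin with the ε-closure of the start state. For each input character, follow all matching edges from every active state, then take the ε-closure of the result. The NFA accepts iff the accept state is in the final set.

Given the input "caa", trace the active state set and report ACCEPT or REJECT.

Answer: ACCEPT

Steps:
start: ε-closure({0}) = {0,2}
'c' @ 1: {1,2,3,4,5,6}  ✓accept
'a' @ 2: {1,2,3,4,5,6,7}  ✓accept
'a' @ 3: {1,2,3,4,5,6,7}  ✓accept
end set {1,2,3,4,5,6,7} — state 1 in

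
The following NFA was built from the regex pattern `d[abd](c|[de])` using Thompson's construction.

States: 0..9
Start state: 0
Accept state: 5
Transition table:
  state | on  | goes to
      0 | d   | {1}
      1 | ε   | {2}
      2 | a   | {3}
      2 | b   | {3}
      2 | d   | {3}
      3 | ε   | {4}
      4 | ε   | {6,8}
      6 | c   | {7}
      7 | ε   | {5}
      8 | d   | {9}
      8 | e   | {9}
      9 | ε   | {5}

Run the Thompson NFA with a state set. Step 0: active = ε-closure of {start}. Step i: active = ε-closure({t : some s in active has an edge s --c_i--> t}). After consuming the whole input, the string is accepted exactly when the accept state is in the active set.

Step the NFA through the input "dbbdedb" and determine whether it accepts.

initial (ε-close {0}): {0}
'd' @ 1: {1,2}
'b' @ 2: {3,4,6,8}
'b' @ 3: {}  — dead — no transitions
rest 'dedb' ignored (set empty)
final: {}; accept 5 not in set

Answer: REJECT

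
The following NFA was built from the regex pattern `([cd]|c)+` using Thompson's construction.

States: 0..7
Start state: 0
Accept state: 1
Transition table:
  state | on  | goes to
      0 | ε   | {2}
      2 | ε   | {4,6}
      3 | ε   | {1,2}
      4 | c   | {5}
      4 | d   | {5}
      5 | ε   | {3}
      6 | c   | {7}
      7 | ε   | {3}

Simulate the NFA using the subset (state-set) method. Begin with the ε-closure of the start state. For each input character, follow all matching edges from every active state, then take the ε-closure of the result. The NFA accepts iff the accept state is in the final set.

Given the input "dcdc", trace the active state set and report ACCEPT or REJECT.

initial (ε-close {0}): {0,2,4,6}
'd' @ 1: {1,2,3,4,5,6}  ✓accept
'c' @ 2: {1,2,3,4,5,6,7}  ✓accept
'd' @ 3: {1,2,3,4,5,6}  ✓accept
'c' @ 4: {1,2,3,4,5,6,7}  ✓accept
end set {1,2,3,4,5,6,7} — state 1 in

Answer: ACCEPT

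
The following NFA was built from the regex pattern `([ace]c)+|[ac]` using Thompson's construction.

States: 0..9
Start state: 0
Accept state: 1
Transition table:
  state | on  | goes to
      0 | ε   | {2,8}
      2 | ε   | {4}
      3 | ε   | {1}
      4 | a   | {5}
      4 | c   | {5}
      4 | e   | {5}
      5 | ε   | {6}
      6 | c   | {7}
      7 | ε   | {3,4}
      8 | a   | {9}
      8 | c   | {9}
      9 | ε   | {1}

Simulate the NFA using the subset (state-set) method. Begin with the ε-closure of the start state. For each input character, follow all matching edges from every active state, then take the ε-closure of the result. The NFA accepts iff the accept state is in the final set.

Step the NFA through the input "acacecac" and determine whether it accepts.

initial (ε-close {0}): {0,2,4,8}
'a' @ 1: {1,5,6,9}  [accepting]
'c' @ 2: {1,3,4,7}  [accepting]
'a' @ 3: {5,6}
'c' @ 4: {1,3,4,7}  [accepting]
'e' @ 5: {5,6}
'c' @ 6: {1,3,4,7}  [accepting]
'a' @ 7: {5,6}
'c' @ 8: {1,3,4,7}  [accepting]
final: {1,3,4,7}; accept 1 in set

Answer: ACCEPT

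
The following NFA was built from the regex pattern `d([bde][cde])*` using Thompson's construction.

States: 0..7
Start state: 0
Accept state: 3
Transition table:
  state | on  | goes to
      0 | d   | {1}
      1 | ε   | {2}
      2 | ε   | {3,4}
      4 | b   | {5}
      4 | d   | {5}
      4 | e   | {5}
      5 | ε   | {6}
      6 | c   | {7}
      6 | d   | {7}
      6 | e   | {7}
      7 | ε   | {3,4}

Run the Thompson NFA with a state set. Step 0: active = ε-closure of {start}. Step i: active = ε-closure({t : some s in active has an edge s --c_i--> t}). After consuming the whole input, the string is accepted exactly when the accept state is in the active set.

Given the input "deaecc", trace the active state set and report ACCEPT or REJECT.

Answer: REJECT

Steps:
initial (ε-close {0}): {0}
'd' @ 1: {1,2,3,4}  ✓accept
'e' @ 2: {5,6}
'a' @ 3: {}  — no active states
rest 'ecc' ignored (set empty)
after full input: {}  (accept=3 not in)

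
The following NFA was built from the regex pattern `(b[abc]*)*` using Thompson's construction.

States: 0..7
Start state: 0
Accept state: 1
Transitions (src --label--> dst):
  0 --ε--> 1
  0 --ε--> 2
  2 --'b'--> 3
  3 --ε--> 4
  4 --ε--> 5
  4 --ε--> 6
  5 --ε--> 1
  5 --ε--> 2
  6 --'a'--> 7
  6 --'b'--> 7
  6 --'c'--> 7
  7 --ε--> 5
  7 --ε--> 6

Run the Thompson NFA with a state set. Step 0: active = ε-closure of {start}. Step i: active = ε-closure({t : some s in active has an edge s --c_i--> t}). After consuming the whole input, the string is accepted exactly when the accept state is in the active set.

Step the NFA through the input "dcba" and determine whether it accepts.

Answer: REJECT

Trace:
S₀ = ε-closure({0}) = {0,1,2}
'd' @ 1: {}  — state set empty
rest 'cba' ignored (set empty)
end set {} — state 1 not in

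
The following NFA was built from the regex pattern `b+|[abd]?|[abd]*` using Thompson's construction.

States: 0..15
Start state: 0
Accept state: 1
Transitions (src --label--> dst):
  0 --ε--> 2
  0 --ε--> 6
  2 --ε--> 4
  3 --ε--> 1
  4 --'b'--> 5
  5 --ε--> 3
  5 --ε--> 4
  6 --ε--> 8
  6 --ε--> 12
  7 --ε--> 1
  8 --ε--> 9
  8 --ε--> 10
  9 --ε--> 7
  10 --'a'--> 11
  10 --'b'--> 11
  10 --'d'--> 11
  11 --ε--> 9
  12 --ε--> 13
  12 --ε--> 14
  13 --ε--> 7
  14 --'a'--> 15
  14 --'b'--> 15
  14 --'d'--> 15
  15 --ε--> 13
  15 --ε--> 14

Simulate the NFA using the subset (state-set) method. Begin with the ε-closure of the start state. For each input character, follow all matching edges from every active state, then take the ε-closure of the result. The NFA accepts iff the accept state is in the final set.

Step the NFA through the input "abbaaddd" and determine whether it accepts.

Answer: ACCEPT

Steps:
start: ε-closure({0}) = {0,1,2,4,6,7,8,9,10,12,13,14}
'a' @ 1: {1,7,9,11,13,14,15}  ✓accept
'b' @ 2: {1,7,13,14,15}  ✓accept
'b' @ 3: {1,7,13,14,15}  ✓accept
'a' @ 4: {1,7,13,14,15}  ✓accept
'a' @ 5: {1,7,13,14,15}  ✓accept
'd' @ 6: {1,7,13,14,15}  ✓accept
'd' @ 7: {1,7,13,14,15}  ✓accept
'd' @ 8: {1,7,13,14,15}  ✓accept
final: {1,7,13,14,15}; accept 1 in set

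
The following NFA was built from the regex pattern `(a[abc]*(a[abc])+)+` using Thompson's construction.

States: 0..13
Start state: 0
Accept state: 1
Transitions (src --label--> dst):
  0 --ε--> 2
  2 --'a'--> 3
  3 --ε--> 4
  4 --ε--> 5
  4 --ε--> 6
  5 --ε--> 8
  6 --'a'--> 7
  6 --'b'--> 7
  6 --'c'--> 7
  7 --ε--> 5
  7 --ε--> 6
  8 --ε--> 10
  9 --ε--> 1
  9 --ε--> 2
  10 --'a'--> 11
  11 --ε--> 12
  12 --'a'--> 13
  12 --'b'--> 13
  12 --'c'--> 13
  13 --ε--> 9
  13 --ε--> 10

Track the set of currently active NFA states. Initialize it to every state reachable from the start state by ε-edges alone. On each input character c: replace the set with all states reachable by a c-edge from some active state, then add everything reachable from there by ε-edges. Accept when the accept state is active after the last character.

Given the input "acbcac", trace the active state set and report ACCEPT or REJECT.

Answer: ACCEPT

Derivation:
start: ε-closure({0}) = {0,2}
'a' @ 1: {3,4,5,6,8,10}
'c' @ 2: {5,6,7,8,10}
'b' @ 3: {5,6,7,8,10}
'c' @ 4: {5,6,7,8,10}
'a' @ 5: {5,6,7,8,10,11,12}
'c' @ 6: {1,2,5,6,7,8,9,10,13}  ✓accept
after full input: {1,2,5,6,7,8,9,10,13}  (accept=1 in)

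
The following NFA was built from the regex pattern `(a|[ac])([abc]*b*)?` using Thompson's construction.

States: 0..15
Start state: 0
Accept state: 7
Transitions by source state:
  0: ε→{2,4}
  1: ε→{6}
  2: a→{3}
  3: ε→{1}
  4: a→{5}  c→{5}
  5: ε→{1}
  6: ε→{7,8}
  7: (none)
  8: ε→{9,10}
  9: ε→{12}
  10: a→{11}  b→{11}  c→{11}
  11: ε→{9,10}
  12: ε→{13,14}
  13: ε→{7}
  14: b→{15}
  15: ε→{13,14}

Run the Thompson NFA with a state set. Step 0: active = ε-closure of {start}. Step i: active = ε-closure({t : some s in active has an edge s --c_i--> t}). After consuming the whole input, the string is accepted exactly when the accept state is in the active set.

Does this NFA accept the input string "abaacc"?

S₀ = ε-closure({0}) = {0,2,4}
'a' @ 1: {1,3,5,6,7,8,9,10,12,13,14}  ✓accept
'b' @ 2: {7,9,10,11,12,13,14,15}  ✓accept
'a' @ 3: {7,9,10,11,12,13,14}  ✓accept
'a' @ 4: {7,9,10,11,12,13,14}  ✓accept
'c' @ 5: {7,9,10,11,12,13,14}  ✓accept
'c' @ 6: {7,9,10,11,12,13,14}  ✓accept
end set {7,9,10,11,12,13,14} — state 7 in

Answer: ACCEPT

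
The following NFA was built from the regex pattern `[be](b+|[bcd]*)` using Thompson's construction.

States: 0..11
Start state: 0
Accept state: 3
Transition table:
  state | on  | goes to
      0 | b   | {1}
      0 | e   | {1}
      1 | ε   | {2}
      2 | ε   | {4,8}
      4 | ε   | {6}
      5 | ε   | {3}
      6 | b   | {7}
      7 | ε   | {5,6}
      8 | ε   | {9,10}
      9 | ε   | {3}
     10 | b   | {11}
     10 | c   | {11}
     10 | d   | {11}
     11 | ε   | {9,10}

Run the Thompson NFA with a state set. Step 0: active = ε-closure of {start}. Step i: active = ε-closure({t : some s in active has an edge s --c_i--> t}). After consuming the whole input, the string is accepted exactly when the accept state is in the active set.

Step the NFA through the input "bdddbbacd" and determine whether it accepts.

Answer: REJECT

Derivation:
S₀ = ε-closure({0}) = {0}
'b' @ 1: {1,2,3,4,6,8,9,10}  (accept∈set)
'd' @ 2: {3,9,10,11}  (accept∈set)
'd' @ 3: {3,9,10,11}  (accept∈set)
'd' @ 4: {3,9,10,11}  (accept∈set)
'b' @ 5: {3,9,10,11}  (accept∈set)
'b' @ 6: {3,9,10,11}  (accept∈set)
'a' @ 7: {}  — dead — no transitions
rest 'cd' ignored (set empty)
final: {}; accept 3 not in set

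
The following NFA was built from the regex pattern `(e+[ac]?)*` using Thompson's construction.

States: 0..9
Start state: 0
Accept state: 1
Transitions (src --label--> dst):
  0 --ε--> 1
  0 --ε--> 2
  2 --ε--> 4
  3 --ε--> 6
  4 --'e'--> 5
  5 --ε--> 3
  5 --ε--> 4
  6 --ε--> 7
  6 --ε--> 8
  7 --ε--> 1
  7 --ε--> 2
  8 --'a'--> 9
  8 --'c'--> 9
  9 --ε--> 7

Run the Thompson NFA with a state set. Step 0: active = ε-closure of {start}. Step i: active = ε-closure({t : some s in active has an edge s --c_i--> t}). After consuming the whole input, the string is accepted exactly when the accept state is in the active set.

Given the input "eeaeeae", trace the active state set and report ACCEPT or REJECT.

start: ε-closure({0}) = {0,1,2,4}
'e' @ 1: {1,2,3,4,5,6,7,8}  ✓accept
'e' @ 2: {1,2,3,4,5,6,7,8}  ✓accept
'a' @ 3: {1,2,4,7,9}  ✓accept
'e' @ 4: {1,2,3,4,5,6,7,8}  ✓accept
'e' @ 5: {1,2,3,4,5,6,7,8}  ✓accept
'a' @ 6: {1,2,4,7,9}  ✓accept
'e' @ 7: {1,2,3,4,5,6,7,8}  ✓accept
after full input: {1,2,3,4,5,6,7,8}  (accept=1 in)

Answer: ACCEPT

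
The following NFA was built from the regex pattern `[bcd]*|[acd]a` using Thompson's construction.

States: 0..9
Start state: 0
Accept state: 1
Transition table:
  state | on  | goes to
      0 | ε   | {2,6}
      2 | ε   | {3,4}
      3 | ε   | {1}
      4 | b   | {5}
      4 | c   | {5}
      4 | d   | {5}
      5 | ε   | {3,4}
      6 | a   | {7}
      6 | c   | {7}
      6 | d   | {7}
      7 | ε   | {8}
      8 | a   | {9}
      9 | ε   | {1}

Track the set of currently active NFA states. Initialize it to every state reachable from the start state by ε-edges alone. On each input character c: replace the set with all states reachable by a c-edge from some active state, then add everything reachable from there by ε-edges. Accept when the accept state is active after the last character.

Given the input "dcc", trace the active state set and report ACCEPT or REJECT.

Answer: ACCEPT

Trace:
initial (ε-close {0}): {0,1,2,3,4,6}
'd' @ 1: {1,3,4,5,7,8}  ✓accept
'c' @ 2: {1,3,4,5}  ✓accept
'c' @ 3: {1,3,4,5}  ✓accept
after full input: {1,3,4,5}  (accept=1 in)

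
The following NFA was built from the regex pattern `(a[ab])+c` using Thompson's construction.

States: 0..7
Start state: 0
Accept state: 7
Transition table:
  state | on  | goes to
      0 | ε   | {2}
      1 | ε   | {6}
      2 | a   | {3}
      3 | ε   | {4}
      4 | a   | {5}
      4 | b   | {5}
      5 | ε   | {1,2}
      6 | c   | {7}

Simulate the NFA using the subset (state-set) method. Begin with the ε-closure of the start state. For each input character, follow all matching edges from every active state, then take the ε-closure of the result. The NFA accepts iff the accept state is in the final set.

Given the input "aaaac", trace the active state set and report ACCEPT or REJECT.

start: ε-closure({0}) = {0,2}
'a' @ 1: {3,4}
'a' @ 2: {1,2,5,6}
'a' @ 3: {3,4}
'a' @ 4: {1,2,5,6}
'c' @ 5: {7}  (accept∈set)
after full input: {7}  (accept=7 in)

Answer: ACCEPT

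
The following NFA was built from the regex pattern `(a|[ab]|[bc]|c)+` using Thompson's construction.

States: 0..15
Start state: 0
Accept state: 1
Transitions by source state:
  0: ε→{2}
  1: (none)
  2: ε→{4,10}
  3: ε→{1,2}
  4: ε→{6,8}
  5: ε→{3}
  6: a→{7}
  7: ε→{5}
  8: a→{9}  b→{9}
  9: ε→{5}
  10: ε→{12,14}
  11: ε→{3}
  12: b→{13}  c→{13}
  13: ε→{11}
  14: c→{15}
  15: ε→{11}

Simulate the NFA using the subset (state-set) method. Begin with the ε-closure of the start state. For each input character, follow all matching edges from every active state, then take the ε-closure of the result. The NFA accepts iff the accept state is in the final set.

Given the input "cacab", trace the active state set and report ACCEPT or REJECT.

initial (ε-close {0}): {0,2,4,6,8,10,12,14}
'c' @ 1: {1,2,3,4,6,8,10,11,12,13,14,15}  (accept∈set)
'a' @ 2: {1,2,3,4,5,6,7,8,9,10,12,14}  (accept∈set)
'c' @ 3: {1,2,3,4,6,8,10,11,12,13,14,15}  (accept∈set)
'a' @ 4: {1,2,3,4,5,6,7,8,9,10,12,14}  (accept∈set)
'b' @ 5: {1,2,3,4,5,6,8,9,10,11,12,13,14}  (accept∈set)
final: {1,2,3,4,5,6,8,9,10,11,12,13,14}; accept 1 in set

Answer: ACCEPT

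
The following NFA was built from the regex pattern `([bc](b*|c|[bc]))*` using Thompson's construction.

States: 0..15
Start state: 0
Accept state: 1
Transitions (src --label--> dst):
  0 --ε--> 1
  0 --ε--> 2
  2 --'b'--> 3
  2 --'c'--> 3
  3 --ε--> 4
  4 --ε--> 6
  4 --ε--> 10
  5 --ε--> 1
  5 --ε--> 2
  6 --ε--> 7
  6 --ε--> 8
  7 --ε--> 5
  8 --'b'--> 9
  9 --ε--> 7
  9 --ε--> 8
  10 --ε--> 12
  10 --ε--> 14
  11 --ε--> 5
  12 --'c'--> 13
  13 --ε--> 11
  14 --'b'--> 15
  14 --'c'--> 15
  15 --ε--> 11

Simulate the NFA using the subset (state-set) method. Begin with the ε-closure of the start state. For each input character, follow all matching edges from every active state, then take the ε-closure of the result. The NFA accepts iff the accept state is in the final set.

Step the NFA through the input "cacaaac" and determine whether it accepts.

Answer: REJECT

Trace:
initial (ε-close {0}): {0,1,2}
'c' @ 1: {1,2,3,4,5,6,7,8,10,12,14}  (accept∈set)
'a' @ 2: {}  — dead — no transitions
rest 'caaac' ignored (set empty)
end set {} — state 1 not in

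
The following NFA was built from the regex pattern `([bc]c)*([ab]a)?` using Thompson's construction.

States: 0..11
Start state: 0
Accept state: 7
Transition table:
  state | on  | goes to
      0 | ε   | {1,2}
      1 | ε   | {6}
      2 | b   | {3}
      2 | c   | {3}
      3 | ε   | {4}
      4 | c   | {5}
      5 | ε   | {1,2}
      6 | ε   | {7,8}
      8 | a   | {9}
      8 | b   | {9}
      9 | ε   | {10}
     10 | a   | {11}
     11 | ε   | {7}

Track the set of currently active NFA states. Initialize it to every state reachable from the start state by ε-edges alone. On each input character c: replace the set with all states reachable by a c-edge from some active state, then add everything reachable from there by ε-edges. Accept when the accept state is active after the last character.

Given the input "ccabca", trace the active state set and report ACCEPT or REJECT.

S₀ = ε-closure({0}) = {0,1,2,6,7,8}
'c' @ 1: {3,4}
'c' @ 2: {1,2,5,6,7,8}  [accepting]
'a' @ 3: {9,10}
'b' @ 4: {}  — dead — no transitions
rest 'ca' ignored (set empty)
end set {} — state 7 not in

Answer: REJECT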